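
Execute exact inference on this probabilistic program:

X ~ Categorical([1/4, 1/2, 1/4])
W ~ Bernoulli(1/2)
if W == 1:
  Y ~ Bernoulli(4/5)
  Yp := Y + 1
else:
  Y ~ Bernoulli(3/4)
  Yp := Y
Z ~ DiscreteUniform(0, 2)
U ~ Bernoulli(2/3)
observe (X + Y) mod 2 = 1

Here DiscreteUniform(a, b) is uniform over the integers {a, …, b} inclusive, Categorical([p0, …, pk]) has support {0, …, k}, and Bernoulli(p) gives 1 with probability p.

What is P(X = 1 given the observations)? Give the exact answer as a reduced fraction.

P(X = 1 | obs) = 9/40

Enumerate traces; 36 have nonzero weight after conditioning:
  (X=0, W=0, Y=1, Z=0, U=0) weight 1/96
  (X=0, W=0, Y=1, Z=0, U=1) weight 1/48
  (X=0, W=0, Y=1, Z=1, U=0) weight 1/96
  (X=0, W=0, Y=1, Z=1, U=1) weight 1/48
  (X=0, W=0, Y=1, Z=2, U=0) weight 1/96
  (X=0, W=0, Y=1, Z=2, U=1) weight 1/48
  (X=0, W=1, Y=1, Z=0, U=0) weight 1/90
  (X=0, W=1, Y=1, Z=0, U=1) weight 1/45
  (X=1, W=0, Y=0, Z=0, U=0) weight 1/144
  (X=2, W=0, Y=1, Z=0, U=0) weight 1/96
  … 26 more
Group by X:
  weight(X=0) = 31/160
  weight(X=1) = 9/80
  weight(X=2) = 31/160
Total weight = 31/160 + 9/80 + 31/160 = 1/2
P(X=0 | obs) = 31/160 / 1/2 = 31/80
P(X=1 | obs) = 9/80 / 1/2 = 9/40
P(X=2 | obs) = 31/160 / 1/2 = 31/80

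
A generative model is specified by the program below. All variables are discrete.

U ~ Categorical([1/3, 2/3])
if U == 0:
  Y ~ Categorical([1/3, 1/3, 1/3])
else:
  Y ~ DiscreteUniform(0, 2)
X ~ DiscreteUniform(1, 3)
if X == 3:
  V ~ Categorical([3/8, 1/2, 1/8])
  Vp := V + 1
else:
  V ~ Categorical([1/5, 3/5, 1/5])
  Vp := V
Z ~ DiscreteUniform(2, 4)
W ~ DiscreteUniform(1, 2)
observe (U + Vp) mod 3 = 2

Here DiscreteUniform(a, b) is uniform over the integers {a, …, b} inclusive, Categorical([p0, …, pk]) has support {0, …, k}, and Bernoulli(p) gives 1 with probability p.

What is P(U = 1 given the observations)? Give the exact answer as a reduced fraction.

Enumerate traces; 108 have nonzero weight after conditioning:
  (U=0, Y=0, X=1, V=2, Z=2, W=1) weight 1/810
  (U=0, Y=0, X=1, V=2, Z=2, W=2) weight 1/810
  (U=0, Y=0, X=1, V=2, Z=3, W=1) weight 1/810
  (U=0, Y=0, X=1, V=2, Z=3, W=2) weight 1/810
  (U=0, Y=0, X=1, V=2, Z=4, W=1) weight 1/810
  (U=0, Y=0, X=1, V=2, Z=4, W=2) weight 1/810
  (U=0, Y=0, X=2, V=2, Z=2, W=1) weight 1/810
  (U=0, Y=0, X=2, V=2, Z=2, W=2) weight 1/810
  (U=1, Y=0, X=1, V=1, Z=2, W=1) weight 1/135
  … 99 more
Group by U:
  weight(U=0) = 1/10
  weight(U=1) = 7/20
Total weight = 1/10 + 7/20 = 9/20
P(U=0 | obs) = 1/10 / 9/20 = 2/9
P(U=1 | obs) = 7/20 / 9/20 = 7/9

P(U = 1 | obs) = 7/9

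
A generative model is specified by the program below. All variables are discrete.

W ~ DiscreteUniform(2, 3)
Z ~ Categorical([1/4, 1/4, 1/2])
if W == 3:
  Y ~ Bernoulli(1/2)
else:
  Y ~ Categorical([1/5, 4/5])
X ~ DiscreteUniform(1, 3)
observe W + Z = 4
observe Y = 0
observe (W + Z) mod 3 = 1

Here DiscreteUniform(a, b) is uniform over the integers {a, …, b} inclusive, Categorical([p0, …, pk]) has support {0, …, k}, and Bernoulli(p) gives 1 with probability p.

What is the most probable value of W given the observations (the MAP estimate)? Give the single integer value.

Enumerate traces; 6 have nonzero weight after conditioning:
  (W=2, Z=2, Y=0, X=1) weight 1/60
  (W=2, Z=2, Y=0, X=2) weight 1/60
  (W=2, Z=2, Y=0, X=3) weight 1/60
  (W=3, Z=1, Y=0, X=1) weight 1/48
  (W=3, Z=1, Y=0, X=2) weight 1/48
  (W=3, Z=1, Y=0, X=3) weight 1/48
Group by W:
  weight(W=2) = 1/20
  weight(W=3) = 1/16
Total weight = 1/20 + 1/16 = 9/80
P(W=2 | obs) = 1/20 / 9/80 = 4/9
P(W=3 | obs) = 1/16 / 9/80 = 5/9
argmax = 3

argmax_v P(W = v | obs) = 3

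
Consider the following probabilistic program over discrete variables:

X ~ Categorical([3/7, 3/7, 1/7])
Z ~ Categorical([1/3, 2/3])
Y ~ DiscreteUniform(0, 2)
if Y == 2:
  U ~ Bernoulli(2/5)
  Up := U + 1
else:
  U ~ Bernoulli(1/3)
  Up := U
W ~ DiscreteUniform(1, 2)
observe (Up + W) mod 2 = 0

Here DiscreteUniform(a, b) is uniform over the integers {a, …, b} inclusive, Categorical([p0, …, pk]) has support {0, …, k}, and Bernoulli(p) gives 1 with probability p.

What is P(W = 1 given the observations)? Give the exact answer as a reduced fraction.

P(W = 1 | obs) = 19/45

Enumerate traces; 36 have nonzero weight after conditioning:
  (X=0, Z=0, Y=0, U=0, W=2) weight 1/63
  (X=0, Z=0, Y=0, U=1, W=1) weight 1/126
  (X=0, Z=0, Y=1, U=0, W=2) weight 1/63
  (X=0, Z=0, Y=1, U=1, W=1) weight 1/126
  (X=0, Z=0, Y=2, U=0, W=1) weight 1/70
  (X=0, Z=0, Y=2, U=1, W=2) weight 1/105
  (X=0, Z=1, Y=0, U=0, W=2) weight 2/63
  (X=0, Z=1, Y=0, U=1, W=1) weight 1/63
  … 28 more
Group by W:
  weight(W=1) = 19/90
  weight(W=2) = 13/45
Total weight = 19/90 + 13/45 = 1/2
P(W=1 | obs) = 19/90 / 1/2 = 19/45
P(W=2 | obs) = 13/45 / 1/2 = 26/45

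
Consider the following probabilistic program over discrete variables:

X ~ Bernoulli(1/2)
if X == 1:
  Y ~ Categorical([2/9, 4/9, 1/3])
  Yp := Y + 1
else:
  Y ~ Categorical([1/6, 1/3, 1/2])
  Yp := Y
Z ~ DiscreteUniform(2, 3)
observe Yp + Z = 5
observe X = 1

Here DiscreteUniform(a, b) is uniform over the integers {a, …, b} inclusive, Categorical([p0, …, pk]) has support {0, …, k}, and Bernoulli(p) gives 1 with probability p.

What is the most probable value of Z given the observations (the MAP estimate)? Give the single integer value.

Enumerate traces; 2 have nonzero weight after conditioning:
  (X=1, Y=1, Z=3) weight 1/9
  (X=1, Y=2, Z=2) weight 1/12
Group by Z:
  weight(Z=2) = 1/12
  weight(Z=3) = 1/9
Total weight = 1/12 + 1/9 = 7/36
P(Z=2 | obs) = 1/12 / 7/36 = 3/7
P(Z=3 | obs) = 1/9 / 7/36 = 4/7
argmax = 3

argmax_v P(Z = v | obs) = 3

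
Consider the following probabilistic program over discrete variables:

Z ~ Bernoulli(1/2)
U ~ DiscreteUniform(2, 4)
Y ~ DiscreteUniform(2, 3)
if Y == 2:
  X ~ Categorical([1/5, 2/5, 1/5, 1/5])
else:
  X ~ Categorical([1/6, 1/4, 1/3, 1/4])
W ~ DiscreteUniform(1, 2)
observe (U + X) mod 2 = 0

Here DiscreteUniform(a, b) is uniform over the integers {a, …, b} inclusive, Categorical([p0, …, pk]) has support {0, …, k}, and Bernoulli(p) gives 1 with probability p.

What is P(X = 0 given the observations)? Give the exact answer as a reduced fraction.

Enumerate traces; 48 have nonzero weight after conditioning:
  (Z=0, U=2, Y=2, X=0, W=1) weight 1/120
  (Z=0, U=2, Y=2, X=0, W=2) weight 1/120
  (Z=0, U=2, Y=2, X=2, W=1) weight 1/120
  (Z=0, U=2, Y=2, X=2, W=2) weight 1/120
  (Z=0, U=2, Y=3, X=0, W=1) weight 1/144
  (Z=0, U=2, Y=3, X=0, W=2) weight 1/144
  (Z=0, U=2, Y=3, X=2, W=1) weight 1/72
  (Z=0, U=2, Y=3, X=2, W=2) weight 1/72
  (Z=0, U=3, Y=2, X=1, W=1) weight 1/60
  (Z=0, U=3, Y=2, X=3, W=1) weight 1/120
  … 38 more
Group by X:
  weight(X=0) = 11/90
  weight(X=1) = 13/120
  weight(X=2) = 8/45
  weight(X=3) = 3/40
Total weight = 11/90 + 13/120 + 8/45 + 3/40 = 29/60
P(X=0 | obs) = 11/90 / 29/60 = 22/87
P(X=1 | obs) = 13/120 / 29/60 = 13/58
P(X=2 | obs) = 8/45 / 29/60 = 32/87
P(X=3 | obs) = 3/40 / 29/60 = 9/58

P(X = 0 | obs) = 22/87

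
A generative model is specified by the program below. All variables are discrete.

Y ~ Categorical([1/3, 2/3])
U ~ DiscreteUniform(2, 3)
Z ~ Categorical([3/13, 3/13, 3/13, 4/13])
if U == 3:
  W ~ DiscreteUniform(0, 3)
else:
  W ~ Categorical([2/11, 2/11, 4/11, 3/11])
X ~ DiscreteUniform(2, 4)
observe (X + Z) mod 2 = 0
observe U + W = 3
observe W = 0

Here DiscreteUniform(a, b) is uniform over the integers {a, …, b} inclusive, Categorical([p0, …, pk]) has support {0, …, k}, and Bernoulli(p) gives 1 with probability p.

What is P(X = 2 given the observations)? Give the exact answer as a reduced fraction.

Enumerate traces; 12 have nonzero weight after conditioning:
  (Y=0, U=3, Z=0, W=0, X=2) weight 1/312
  (Y=0, U=3, Z=0, W=0, X=4) weight 1/312
  (Y=0, U=3, Z=1, W=0, X=3) weight 1/312
  (Y=0, U=3, Z=2, W=0, X=2) weight 1/312
  (Y=0, U=3, Z=2, W=0, X=4) weight 1/312
  (Y=0, U=3, Z=3, W=0, X=3) weight 1/234
  (Y=1, U=3, Z=0, W=0, X=2) weight 1/156
  (Y=1, U=3, Z=0, W=0, X=4) weight 1/156
  … 4 more
Group by X:
  weight(X=2) = 1/52
  weight(X=3) = 7/312
  weight(X=4) = 1/52
Total weight = 1/52 + 7/312 + 1/52 = 19/312
P(X=2 | obs) = 1/52 / 19/312 = 6/19
P(X=3 | obs) = 7/312 / 19/312 = 7/19
P(X=4 | obs) = 1/52 / 19/312 = 6/19

P(X = 2 | obs) = 6/19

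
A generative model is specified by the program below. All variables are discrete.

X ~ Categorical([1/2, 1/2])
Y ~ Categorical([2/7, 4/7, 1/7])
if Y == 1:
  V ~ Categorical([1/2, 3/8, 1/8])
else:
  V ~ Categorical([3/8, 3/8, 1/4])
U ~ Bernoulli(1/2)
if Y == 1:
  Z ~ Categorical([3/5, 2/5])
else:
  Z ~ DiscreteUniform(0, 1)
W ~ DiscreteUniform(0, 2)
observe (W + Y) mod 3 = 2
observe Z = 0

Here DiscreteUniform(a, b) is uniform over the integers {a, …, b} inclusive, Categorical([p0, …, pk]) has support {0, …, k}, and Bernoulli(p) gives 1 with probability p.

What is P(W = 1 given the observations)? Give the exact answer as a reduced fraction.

P(W = 1 | obs) = 8/13

Enumerate traces; 36 have nonzero weight after conditioning:
  (X=0, Y=0, V=0, U=0, Z=0, W=2) weight 1/224
  (X=0, Y=0, V=0, U=1, Z=0, W=2) weight 1/224
  (X=0, Y=0, V=1, U=0, Z=0, W=2) weight 1/224
  (X=0, Y=0, V=1, U=1, Z=0, W=2) weight 1/224
  (X=0, Y=0, V=2, U=0, Z=0, W=2) weight 1/336
  (X=0, Y=0, V=2, U=1, Z=0, W=2) weight 1/336
  (X=0, Y=1, V=0, U=0, Z=0, W=1) weight 1/70
  (X=0, Y=1, V=0, U=1, Z=0, W=1) weight 1/70
  (X=0, Y=2, V=0, U=0, Z=0, W=0) weight 1/448
  … 27 more
Group by W:
  weight(W=0) = 1/42
  weight(W=1) = 4/35
  weight(W=2) = 1/21
Total weight = 1/42 + 4/35 + 1/21 = 13/70
P(W=0 | obs) = 1/42 / 13/70 = 5/39
P(W=1 | obs) = 4/35 / 13/70 = 8/13
P(W=2 | obs) = 1/21 / 13/70 = 10/39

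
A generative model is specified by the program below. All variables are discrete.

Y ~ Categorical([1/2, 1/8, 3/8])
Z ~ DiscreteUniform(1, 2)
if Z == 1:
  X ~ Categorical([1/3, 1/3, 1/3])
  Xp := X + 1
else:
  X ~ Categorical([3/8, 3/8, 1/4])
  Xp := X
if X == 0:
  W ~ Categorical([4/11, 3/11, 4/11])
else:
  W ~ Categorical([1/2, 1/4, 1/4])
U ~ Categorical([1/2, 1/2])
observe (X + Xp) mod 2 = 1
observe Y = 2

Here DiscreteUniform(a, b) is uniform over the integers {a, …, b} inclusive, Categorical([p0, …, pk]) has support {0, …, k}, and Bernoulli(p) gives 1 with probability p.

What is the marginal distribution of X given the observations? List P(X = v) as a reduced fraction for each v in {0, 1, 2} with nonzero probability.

P(X=0) = 1/3, P(X=1) = 1/3, P(X=2) = 1/3

Enumerate traces; 18 have nonzero weight after conditioning:
  (Y=2, Z=1, X=0, W=0, U=0) weight 1/88
  (Y=2, Z=1, X=0, W=0, U=1) weight 1/88
  (Y=2, Z=1, X=0, W=1, U=0) weight 3/352
  (Y=2, Z=1, X=0, W=1, U=1) weight 3/352
  (Y=2, Z=1, X=0, W=2, U=0) weight 1/88
  (Y=2, Z=1, X=0, W=2, U=1) weight 1/88
  (Y=2, Z=1, X=1, W=0, U=0) weight 1/64
  (Y=2, Z=1, X=1, W=0, U=1) weight 1/64
  (Y=2, Z=1, X=2, W=0, U=0) weight 1/64
  … 9 more
Group by X:
  weight(X=0) = 1/16
  weight(X=1) = 1/16
  weight(X=2) = 1/16
Total weight = 1/16 + 1/16 + 1/16 = 3/16
P(X=0 | obs) = 1/16 / 3/16 = 1/3
P(X=1 | obs) = 1/16 / 3/16 = 1/3
P(X=2 | obs) = 1/16 / 3/16 = 1/3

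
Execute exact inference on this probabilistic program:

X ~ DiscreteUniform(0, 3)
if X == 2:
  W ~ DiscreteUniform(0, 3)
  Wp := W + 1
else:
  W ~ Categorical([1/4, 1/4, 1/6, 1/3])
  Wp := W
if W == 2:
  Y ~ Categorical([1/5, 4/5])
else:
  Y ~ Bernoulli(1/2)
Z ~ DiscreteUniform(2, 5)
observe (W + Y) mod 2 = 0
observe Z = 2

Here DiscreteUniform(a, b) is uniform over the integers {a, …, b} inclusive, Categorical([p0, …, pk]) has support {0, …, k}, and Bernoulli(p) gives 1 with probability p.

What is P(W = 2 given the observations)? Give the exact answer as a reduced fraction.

P(W = 2 | obs) = 6/71

Enumerate traces; 16 have nonzero weight after conditioning:
  (X=0, W=0, Y=0, Z=2) weight 1/128
  (X=0, W=1, Y=1, Z=2) weight 1/128
  (X=0, W=2, Y=0, Z=2) weight 1/480
  (X=0, W=3, Y=1, Z=2) weight 1/96
  (X=1, W=0, Y=0, Z=2) weight 1/128
  (X=1, W=1, Y=1, Z=2) weight 1/128
  (X=1, W=2, Y=0, Z=2) weight 1/480
  (X=1, W=3, Y=1, Z=2) weight 1/96
  … 8 more
Group by W:
  weight(W=0) = 1/32
  weight(W=1) = 1/32
  weight(W=2) = 3/320
  weight(W=3) = 5/128
Total weight = 1/32 + 1/32 + 3/320 + 5/128 = 71/640
P(W=0 | obs) = 1/32 / 71/640 = 20/71
P(W=1 | obs) = 1/32 / 71/640 = 20/71
P(W=2 | obs) = 3/320 / 71/640 = 6/71
P(W=3 | obs) = 5/128 / 71/640 = 25/71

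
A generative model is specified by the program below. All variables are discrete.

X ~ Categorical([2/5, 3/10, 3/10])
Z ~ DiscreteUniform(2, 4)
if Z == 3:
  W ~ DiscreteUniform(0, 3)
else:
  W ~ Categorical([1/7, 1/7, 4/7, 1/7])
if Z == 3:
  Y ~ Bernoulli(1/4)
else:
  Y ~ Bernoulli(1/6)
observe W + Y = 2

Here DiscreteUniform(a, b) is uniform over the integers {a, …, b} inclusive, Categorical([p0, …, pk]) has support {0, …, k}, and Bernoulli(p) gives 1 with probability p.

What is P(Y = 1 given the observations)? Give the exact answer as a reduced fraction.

Enumerate traces; 18 have nonzero weight after conditioning:
  (X=0, Z=2, W=1, Y=1) weight 1/315
  (X=0, Z=2, W=2, Y=0) weight 4/63
  (X=0, Z=3, W=1, Y=1) weight 1/120
  (X=0, Z=3, W=2, Y=0) weight 1/40
  (X=0, Z=4, W=1, Y=1) weight 1/315
  (X=0, Z=4, W=2, Y=0) weight 4/63
  (X=1, Z=2, W=1, Y=1) weight 1/420
  (X=1, Z=2, W=2, Y=0) weight 1/21
  … 10 more
Group by Y:
  weight(Y=0) = 383/1008
  weight(Y=1) = 37/1008
Total weight = 383/1008 + 37/1008 = 5/12
P(Y=0 | obs) = 383/1008 / 5/12 = 383/420
P(Y=1 | obs) = 37/1008 / 5/12 = 37/420

P(Y = 1 | obs) = 37/420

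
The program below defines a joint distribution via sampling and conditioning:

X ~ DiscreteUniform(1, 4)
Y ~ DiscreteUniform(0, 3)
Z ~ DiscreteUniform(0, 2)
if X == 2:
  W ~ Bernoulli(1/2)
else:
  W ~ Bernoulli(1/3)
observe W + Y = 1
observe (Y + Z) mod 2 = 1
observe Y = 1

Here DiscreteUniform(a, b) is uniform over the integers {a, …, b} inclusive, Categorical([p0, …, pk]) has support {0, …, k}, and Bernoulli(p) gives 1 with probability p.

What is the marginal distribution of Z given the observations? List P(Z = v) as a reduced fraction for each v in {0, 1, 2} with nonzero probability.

P(Z=0) = 1/2, P(Z=2) = 1/2

Enumerate traces; 8 have nonzero weight after conditioning:
  (X=1, Y=1, Z=0, W=0) weight 1/72
  (X=1, Y=1, Z=2, W=0) weight 1/72
  (X=2, Y=1, Z=0, W=0) weight 1/96
  (X=2, Y=1, Z=2, W=0) weight 1/96
  (X=3, Y=1, Z=0, W=0) weight 1/72
  (X=3, Y=1, Z=2, W=0) weight 1/72
  (X=4, Y=1, Z=0, W=0) weight 1/72
  (X=4, Y=1, Z=2, W=0) weight 1/72
Group by Z:
  weight(Z=0) = 5/96
  weight(Z=2) = 5/96
Total weight = 5/96 + 5/96 = 5/48
P(Z=0 | obs) = 5/96 / 5/48 = 1/2
P(Z=2 | obs) = 5/96 / 5/48 = 1/2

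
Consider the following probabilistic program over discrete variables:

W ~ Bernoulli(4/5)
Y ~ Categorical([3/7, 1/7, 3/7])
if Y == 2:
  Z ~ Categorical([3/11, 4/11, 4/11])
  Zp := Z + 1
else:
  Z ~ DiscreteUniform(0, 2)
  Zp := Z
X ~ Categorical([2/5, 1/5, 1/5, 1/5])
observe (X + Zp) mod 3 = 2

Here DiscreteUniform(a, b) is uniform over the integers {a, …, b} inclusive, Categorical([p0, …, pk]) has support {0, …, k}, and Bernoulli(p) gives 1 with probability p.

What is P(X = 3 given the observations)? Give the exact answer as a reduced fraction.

P(X = 3 | obs) = 80/391

Enumerate traces; 24 have nonzero weight after conditioning:
  (W=0, Y=0, Z=0, X=2) weight 1/175
  (W=0, Y=0, Z=1, X=1) weight 1/175
  (W=0, Y=0, Z=2, X=0) weight 2/175
  (W=0, Y=0, Z=2, X=3) weight 1/175
  (W=0, Y=1, Z=0, X=2) weight 1/525
  (W=0, Y=1, Z=1, X=1) weight 1/525
  (W=0, Y=1, Z=2, X=0) weight 2/525
  (W=0, Y=1, Z=2, X=3) weight 1/525
  … 16 more
Group by X:
  weight(X=0) = 32/231
  weight(X=1) = 71/1155
  weight(X=2) = 16/231
  weight(X=3) = 16/231
Total weight = 32/231 + 71/1155 + 16/231 + 16/231 = 391/1155
P(X=0 | obs) = 32/231 / 391/1155 = 160/391
P(X=1 | obs) = 71/1155 / 391/1155 = 71/391
P(X=2 | obs) = 16/231 / 391/1155 = 80/391
P(X=3 | obs) = 16/231 / 391/1155 = 80/391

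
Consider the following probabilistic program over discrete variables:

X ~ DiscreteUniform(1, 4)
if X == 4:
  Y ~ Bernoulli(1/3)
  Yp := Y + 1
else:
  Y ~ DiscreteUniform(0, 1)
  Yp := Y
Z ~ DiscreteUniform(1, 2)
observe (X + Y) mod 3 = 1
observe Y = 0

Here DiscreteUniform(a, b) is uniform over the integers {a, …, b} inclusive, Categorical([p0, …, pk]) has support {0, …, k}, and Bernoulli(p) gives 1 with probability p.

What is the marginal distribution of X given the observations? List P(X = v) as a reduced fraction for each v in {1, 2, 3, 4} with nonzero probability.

P(X=1) = 3/7, P(X=4) = 4/7

Enumerate traces; 4 have nonzero weight after conditioning:
  (X=1, Y=0, Z=1) weight 1/16
  (X=1, Y=0, Z=2) weight 1/16
  (X=4, Y=0, Z=1) weight 1/12
  (X=4, Y=0, Z=2) weight 1/12
Group by X:
  weight(X=1) = 1/8
  weight(X=4) = 1/6
Total weight = 1/8 + 1/6 = 7/24
P(X=1 | obs) = 1/8 / 7/24 = 3/7
P(X=4 | obs) = 1/6 / 7/24 = 4/7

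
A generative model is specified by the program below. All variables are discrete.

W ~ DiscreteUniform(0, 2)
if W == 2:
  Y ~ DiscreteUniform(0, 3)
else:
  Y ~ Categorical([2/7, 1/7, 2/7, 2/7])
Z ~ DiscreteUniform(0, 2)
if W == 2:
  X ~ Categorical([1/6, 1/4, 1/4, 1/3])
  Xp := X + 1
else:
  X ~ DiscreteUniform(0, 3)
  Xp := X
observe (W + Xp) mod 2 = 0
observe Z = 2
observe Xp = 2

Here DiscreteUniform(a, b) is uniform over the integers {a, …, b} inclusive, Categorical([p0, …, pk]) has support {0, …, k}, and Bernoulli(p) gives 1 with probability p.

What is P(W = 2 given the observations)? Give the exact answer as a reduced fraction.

Enumerate traces; 8 have nonzero weight after conditioning:
  (W=0, Y=0, Z=2, X=2) weight 1/126
  (W=0, Y=1, Z=2, X=2) weight 1/252
  (W=0, Y=2, Z=2, X=2) weight 1/126
  (W=0, Y=3, Z=2, X=2) weight 1/126
  (W=2, Y=0, Z=2, X=1) weight 1/144
  (W=2, Y=1, Z=2, X=1) weight 1/144
  (W=2, Y=2, Z=2, X=1) weight 1/144
  (W=2, Y=3, Z=2, X=1) weight 1/144
Group by W:
  weight(W=0) = 1/36
  weight(W=2) = 1/36
Total weight = 1/36 + 1/36 = 1/18
P(W=0 | obs) = 1/36 / 1/18 = 1/2
P(W=2 | obs) = 1/36 / 1/18 = 1/2

P(W = 2 | obs) = 1/2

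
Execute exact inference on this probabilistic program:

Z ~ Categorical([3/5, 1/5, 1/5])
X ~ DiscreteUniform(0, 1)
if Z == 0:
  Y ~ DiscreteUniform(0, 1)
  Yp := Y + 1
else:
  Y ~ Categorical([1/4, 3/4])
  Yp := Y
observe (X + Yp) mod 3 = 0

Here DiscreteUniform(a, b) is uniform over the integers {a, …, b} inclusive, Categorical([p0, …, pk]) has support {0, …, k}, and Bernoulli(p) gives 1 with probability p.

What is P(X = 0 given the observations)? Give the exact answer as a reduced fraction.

P(X = 0 | obs) = 1/4

Enumerate traces; 3 have nonzero weight after conditioning:
  (Z=0, X=1, Y=1) weight 3/20
  (Z=1, X=0, Y=0) weight 1/40
  (Z=2, X=0, Y=0) weight 1/40
Group by X:
  weight(X=0) = 1/20
  weight(X=1) = 3/20
Total weight = 1/20 + 3/20 = 1/5
P(X=0 | obs) = 1/20 / 1/5 = 1/4
P(X=1 | obs) = 3/20 / 1/5 = 3/4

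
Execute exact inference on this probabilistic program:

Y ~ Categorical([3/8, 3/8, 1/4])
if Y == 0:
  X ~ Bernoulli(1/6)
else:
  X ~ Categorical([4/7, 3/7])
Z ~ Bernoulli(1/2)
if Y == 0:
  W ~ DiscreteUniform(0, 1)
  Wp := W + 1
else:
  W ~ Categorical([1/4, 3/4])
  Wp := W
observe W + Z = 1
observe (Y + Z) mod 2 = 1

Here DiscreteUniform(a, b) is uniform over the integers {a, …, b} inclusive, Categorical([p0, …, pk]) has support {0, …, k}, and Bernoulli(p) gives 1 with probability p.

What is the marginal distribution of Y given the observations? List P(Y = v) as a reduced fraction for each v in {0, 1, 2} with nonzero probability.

P(Y=0) = 6/17, P(Y=1) = 9/17, P(Y=2) = 2/17

Enumerate traces; 6 have nonzero weight after conditioning:
  (Y=0, X=0, Z=1, W=0) weight 5/64
  (Y=0, X=1, Z=1, W=0) weight 1/64
  (Y=1, X=0, Z=0, W=1) weight 9/112
  (Y=1, X=1, Z=0, W=1) weight 27/448
  (Y=2, X=0, Z=1, W=0) weight 1/56
  (Y=2, X=1, Z=1, W=0) weight 3/224
Group by Y:
  weight(Y=0) = 3/32
  weight(Y=1) = 9/64
  weight(Y=2) = 1/32
Total weight = 3/32 + 9/64 + 1/32 = 17/64
P(Y=0 | obs) = 3/32 / 17/64 = 6/17
P(Y=1 | obs) = 9/64 / 17/64 = 9/17
P(Y=2 | obs) = 1/32 / 17/64 = 2/17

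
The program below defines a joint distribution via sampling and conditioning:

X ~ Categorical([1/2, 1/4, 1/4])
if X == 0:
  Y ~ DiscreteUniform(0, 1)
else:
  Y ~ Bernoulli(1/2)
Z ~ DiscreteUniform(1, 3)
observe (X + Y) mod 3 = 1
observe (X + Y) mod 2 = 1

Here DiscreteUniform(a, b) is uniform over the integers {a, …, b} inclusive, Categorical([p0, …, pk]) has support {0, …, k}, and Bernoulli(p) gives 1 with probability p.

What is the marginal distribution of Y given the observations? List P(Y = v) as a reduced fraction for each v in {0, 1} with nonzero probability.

Enumerate traces; 6 have nonzero weight after conditioning:
  (X=0, Y=1, Z=1) weight 1/12
  (X=0, Y=1, Z=2) weight 1/12
  (X=0, Y=1, Z=3) weight 1/12
  (X=1, Y=0, Z=1) weight 1/24
  (X=1, Y=0, Z=2) weight 1/24
  (X=1, Y=0, Z=3) weight 1/24
Group by Y:
  weight(Y=0) = 1/8
  weight(Y=1) = 1/4
Total weight = 1/8 + 1/4 = 3/8
P(Y=0 | obs) = 1/8 / 3/8 = 1/3
P(Y=1 | obs) = 1/4 / 3/8 = 2/3

P(Y=0) = 1/3, P(Y=1) = 2/3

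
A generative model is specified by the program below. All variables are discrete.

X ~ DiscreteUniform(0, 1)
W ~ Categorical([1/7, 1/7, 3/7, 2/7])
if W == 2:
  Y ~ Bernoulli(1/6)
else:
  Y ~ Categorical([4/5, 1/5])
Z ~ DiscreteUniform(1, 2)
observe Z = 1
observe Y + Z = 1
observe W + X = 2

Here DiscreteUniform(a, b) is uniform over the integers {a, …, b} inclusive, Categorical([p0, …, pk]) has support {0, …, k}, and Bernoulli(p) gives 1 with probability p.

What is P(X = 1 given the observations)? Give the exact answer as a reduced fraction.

P(X = 1 | obs) = 8/33

Enumerate traces; 2 have nonzero weight after conditioning:
  (X=0, W=2, Y=0, Z=1) weight 5/56
  (X=1, W=1, Y=0, Z=1) weight 1/35
Group by X:
  weight(X=0) = 5/56
  weight(X=1) = 1/35
Total weight = 5/56 + 1/35 = 33/280
P(X=0 | obs) = 5/56 / 33/280 = 25/33
P(X=1 | obs) = 1/35 / 33/280 = 8/33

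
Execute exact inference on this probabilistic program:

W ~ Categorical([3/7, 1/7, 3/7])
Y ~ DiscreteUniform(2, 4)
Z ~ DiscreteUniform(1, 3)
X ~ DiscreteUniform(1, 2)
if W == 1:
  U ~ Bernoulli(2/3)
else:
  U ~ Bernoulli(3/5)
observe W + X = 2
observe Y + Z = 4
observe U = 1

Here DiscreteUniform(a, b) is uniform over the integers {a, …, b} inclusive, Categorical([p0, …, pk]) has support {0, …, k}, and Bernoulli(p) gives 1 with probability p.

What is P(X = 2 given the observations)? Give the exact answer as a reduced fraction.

Enumerate traces; 4 have nonzero weight after conditioning:
  (W=0, Y=2, Z=2, X=2, U=1) weight 1/70
  (W=0, Y=3, Z=1, X=2, U=1) weight 1/70
  (W=1, Y=2, Z=2, X=1, U=1) weight 1/189
  (W=1, Y=3, Z=1, X=1, U=1) weight 1/189
Group by X:
  weight(X=1) = 2/189
  weight(X=2) = 1/35
Total weight = 2/189 + 1/35 = 37/945
P(X=1 | obs) = 2/189 / 37/945 = 10/37
P(X=2 | obs) = 1/35 / 37/945 = 27/37

P(X = 2 | obs) = 27/37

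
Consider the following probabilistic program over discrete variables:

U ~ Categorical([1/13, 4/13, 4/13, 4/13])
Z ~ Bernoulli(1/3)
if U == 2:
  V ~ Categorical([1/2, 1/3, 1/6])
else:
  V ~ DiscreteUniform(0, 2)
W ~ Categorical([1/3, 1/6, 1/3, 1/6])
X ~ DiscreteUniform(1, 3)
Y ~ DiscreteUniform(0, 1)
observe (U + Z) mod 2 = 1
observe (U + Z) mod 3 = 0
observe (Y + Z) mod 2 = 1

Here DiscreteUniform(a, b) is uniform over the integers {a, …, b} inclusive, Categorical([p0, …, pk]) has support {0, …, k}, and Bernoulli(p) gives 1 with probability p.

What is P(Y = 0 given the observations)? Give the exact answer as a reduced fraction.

P(Y = 0 | obs) = 1/3

Enumerate traces; 72 have nonzero weight after conditioning:
  (U=2, Z=1, V=0, W=0, X=1, Y=0) weight 1/351
  (U=2, Z=1, V=0, W=0, X=2, Y=0) weight 1/351
  (U=2, Z=1, V=0, W=0, X=3, Y=0) weight 1/351
  (U=2, Z=1, V=0, W=1, X=1, Y=0) weight 1/702
  (U=2, Z=1, V=0, W=1, X=2, Y=0) weight 1/702
  (U=2, Z=1, V=0, W=1, X=3, Y=0) weight 1/702
  (U=2, Z=1, V=0, W=2, X=1, Y=0) weight 1/351
  (U=2, Z=1, V=0, W=2, X=2, Y=0) weight 1/351
  (U=3, Z=0, V=0, W=0, X=1, Y=1) weight 4/1053
  … 63 more
Group by Y:
  weight(Y=0) = 2/39
  weight(Y=1) = 4/39
Total weight = 2/39 + 4/39 = 2/13
P(Y=0 | obs) = 2/39 / 2/13 = 1/3
P(Y=1 | obs) = 4/39 / 2/13 = 2/3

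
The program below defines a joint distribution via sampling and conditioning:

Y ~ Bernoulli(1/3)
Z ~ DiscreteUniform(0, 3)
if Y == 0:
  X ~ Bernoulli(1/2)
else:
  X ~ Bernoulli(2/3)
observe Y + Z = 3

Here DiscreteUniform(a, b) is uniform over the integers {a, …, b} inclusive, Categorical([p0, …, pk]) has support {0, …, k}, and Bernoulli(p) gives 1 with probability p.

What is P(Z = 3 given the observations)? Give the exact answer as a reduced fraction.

Enumerate traces; 4 have nonzero weight after conditioning:
  (Y=0, Z=3, X=0) weight 1/12
  (Y=0, Z=3, X=1) weight 1/12
  (Y=1, Z=2, X=0) weight 1/36
  (Y=1, Z=2, X=1) weight 1/18
Group by Z:
  weight(Z=2) = 1/12
  weight(Z=3) = 1/6
Total weight = 1/12 + 1/6 = 1/4
P(Z=2 | obs) = 1/12 / 1/4 = 1/3
P(Z=3 | obs) = 1/6 / 1/4 = 2/3

P(Z = 3 | obs) = 2/3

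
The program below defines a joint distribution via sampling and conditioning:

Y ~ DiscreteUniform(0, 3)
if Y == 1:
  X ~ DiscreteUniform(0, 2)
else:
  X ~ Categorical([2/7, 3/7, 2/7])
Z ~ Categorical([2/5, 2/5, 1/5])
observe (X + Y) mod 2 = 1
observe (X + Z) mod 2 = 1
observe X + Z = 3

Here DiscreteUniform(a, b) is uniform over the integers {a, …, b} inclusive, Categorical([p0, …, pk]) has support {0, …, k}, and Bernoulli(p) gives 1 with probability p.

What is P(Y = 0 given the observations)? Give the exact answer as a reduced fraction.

P(Y = 0 | obs) = 9/44

Enumerate traces; 4 have nonzero weight after conditioning:
  (Y=0, X=1, Z=2) weight 3/140
  (Y=1, X=2, Z=1) weight 1/30
  (Y=2, X=1, Z=2) weight 3/140
  (Y=3, X=2, Z=1) weight 1/35
Group by Y:
  weight(Y=0) = 3/140
  weight(Y=1) = 1/30
  weight(Y=2) = 3/140
  weight(Y=3) = 1/35
Total weight = 3/140 + 1/30 + 3/140 + 1/35 = 11/105
P(Y=0 | obs) = 3/140 / 11/105 = 9/44
P(Y=1 | obs) = 1/30 / 11/105 = 7/22
P(Y=2 | obs) = 3/140 / 11/105 = 9/44
P(Y=3 | obs) = 1/35 / 11/105 = 3/11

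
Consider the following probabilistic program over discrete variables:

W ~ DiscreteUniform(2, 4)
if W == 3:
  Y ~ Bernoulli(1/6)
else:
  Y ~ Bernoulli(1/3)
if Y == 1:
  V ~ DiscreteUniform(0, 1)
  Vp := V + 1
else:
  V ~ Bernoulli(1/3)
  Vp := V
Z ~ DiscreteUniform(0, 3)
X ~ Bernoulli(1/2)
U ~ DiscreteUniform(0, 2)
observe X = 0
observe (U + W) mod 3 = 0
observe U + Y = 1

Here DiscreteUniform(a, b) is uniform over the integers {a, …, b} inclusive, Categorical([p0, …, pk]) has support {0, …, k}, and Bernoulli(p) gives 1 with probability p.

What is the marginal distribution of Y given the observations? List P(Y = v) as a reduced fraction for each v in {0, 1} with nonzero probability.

Enumerate traces; 16 have nonzero weight after conditioning:
  (W=2, Y=0, V=0, Z=0, X=0, U=1) weight 1/162
  (W=2, Y=0, V=0, Z=1, X=0, U=1) weight 1/162
  (W=2, Y=0, V=0, Z=2, X=0, U=1) weight 1/162
  (W=2, Y=0, V=0, Z=3, X=0, U=1) weight 1/162
  (W=2, Y=0, V=1, Z=0, X=0, U=1) weight 1/324
  (W=2, Y=0, V=1, Z=1, X=0, U=1) weight 1/324
  (W=2, Y=0, V=1, Z=2, X=0, U=1) weight 1/324
  (W=2, Y=0, V=1, Z=3, X=0, U=1) weight 1/324
  (W=3, Y=1, V=0, Z=0, X=0, U=0) weight 1/864
  … 7 more
Group by Y:
  weight(Y=0) = 1/27
  weight(Y=1) = 1/108
Total weight = 1/27 + 1/108 = 5/108
P(Y=0 | obs) = 1/27 / 5/108 = 4/5
P(Y=1 | obs) = 1/108 / 5/108 = 1/5

P(Y=0) = 4/5, P(Y=1) = 1/5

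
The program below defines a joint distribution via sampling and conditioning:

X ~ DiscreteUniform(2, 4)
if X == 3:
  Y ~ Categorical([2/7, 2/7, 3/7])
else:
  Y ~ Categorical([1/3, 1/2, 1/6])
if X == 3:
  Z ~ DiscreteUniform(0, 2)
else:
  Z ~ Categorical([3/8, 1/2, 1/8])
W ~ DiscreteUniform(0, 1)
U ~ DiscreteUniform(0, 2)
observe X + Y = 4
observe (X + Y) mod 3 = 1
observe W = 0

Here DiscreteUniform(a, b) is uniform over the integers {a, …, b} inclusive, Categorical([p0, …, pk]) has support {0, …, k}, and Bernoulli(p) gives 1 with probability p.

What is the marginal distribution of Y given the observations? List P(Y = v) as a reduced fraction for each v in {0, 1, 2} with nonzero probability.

P(Y=0) = 14/33, P(Y=1) = 4/11, P(Y=2) = 7/33

Enumerate traces; 27 have nonzero weight after conditioning:
  (X=2, Y=2, Z=0, W=0, U=0) weight 1/288
  (X=2, Y=2, Z=0, W=0, U=1) weight 1/288
  (X=2, Y=2, Z=0, W=0, U=2) weight 1/288
  (X=2, Y=2, Z=1, W=0, U=0) weight 1/216
  (X=2, Y=2, Z=1, W=0, U=1) weight 1/216
  (X=2, Y=2, Z=1, W=0, U=2) weight 1/216
  (X=2, Y=2, Z=2, W=0, U=0) weight 1/864
  (X=2, Y=2, Z=2, W=0, U=1) weight 1/864
  (X=3, Y=1, Z=0, W=0, U=0) weight 1/189
  (X=4, Y=0, Z=0, W=0, U=0) weight 1/144
  … 17 more
Group by Y:
  weight(Y=0) = 1/18
  weight(Y=1) = 1/21
  weight(Y=2) = 1/36
Total weight = 1/18 + 1/21 + 1/36 = 11/84
P(Y=0 | obs) = 1/18 / 11/84 = 14/33
P(Y=1 | obs) = 1/21 / 11/84 = 4/11
P(Y=2 | obs) = 1/36 / 11/84 = 7/33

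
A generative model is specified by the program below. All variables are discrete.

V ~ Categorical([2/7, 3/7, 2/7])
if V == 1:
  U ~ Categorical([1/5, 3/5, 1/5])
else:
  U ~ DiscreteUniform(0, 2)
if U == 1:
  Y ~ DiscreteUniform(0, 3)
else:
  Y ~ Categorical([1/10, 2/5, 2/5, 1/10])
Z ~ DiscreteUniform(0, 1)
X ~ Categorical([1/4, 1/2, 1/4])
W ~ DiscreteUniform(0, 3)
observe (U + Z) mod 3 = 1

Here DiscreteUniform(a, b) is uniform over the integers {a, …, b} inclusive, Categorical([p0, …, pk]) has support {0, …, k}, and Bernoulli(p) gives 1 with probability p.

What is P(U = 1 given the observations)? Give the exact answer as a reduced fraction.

Enumerate traces; 288 have nonzero weight after conditioning:
  (V=0, U=0, Y=0, Z=1, X=0, W=0) weight 1/3360
  (V=0, U=0, Y=0, Z=1, X=0, W=1) weight 1/3360
  (V=0, U=0, Y=0, Z=1, X=0, W=2) weight 1/3360
  (V=0, U=0, Y=0, Z=1, X=0, W=3) weight 1/3360
  (V=0, U=0, Y=0, Z=1, X=1, W=0) weight 1/1680
  (V=0, U=0, Y=0, Z=1, X=1, W=1) weight 1/1680
  (V=0, U=0, Y=0, Z=1, X=1, W=2) weight 1/1680
  (V=0, U=0, Y=0, Z=1, X=1, W=3) weight 1/1680
  (V=0, U=1, Y=0, Z=0, X=0, W=0) weight 1/1344
  … 279 more
Group by U:
  weight(U=0) = 29/210
  weight(U=1) = 47/210
Total weight = 29/210 + 47/210 = 38/105
P(U=0 | obs) = 29/210 / 38/105 = 29/76
P(U=1 | obs) = 47/210 / 38/105 = 47/76

P(U = 1 | obs) = 47/76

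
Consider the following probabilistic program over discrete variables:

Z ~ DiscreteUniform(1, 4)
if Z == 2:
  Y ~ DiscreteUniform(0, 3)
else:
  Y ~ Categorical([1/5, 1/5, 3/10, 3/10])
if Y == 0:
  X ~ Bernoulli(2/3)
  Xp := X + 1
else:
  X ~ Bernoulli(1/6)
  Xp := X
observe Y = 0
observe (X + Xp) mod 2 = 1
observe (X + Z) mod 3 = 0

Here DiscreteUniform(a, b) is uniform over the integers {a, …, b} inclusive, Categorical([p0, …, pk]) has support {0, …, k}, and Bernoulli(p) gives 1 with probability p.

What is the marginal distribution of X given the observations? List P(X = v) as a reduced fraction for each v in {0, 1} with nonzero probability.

P(X=0) = 2/7, P(X=1) = 5/7

Enumerate traces; 2 have nonzero weight after conditioning:
  (Z=2, Y=0, X=1) weight 1/24
  (Z=3, Y=0, X=0) weight 1/60
Group by X:
  weight(X=0) = 1/60
  weight(X=1) = 1/24
Total weight = 1/60 + 1/24 = 7/120
P(X=0 | obs) = 1/60 / 7/120 = 2/7
P(X=1 | obs) = 1/24 / 7/120 = 5/7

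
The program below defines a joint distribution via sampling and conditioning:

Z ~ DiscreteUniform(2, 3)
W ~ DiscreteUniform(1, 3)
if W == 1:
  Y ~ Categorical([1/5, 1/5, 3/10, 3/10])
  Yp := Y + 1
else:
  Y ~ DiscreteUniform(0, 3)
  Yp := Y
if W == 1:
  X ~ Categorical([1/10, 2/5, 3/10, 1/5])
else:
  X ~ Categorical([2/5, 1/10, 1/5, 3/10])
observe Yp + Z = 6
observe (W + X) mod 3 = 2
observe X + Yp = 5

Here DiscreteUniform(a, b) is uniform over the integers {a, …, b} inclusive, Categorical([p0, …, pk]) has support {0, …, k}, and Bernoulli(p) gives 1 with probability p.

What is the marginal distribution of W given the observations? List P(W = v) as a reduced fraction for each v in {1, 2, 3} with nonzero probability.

Enumerate traces; 2 have nonzero weight after conditioning:
  (Z=2, W=1, Y=3, X=1) weight 1/50
  (Z=3, W=3, Y=3, X=2) weight 1/120
Group by W:
  weight(W=1) = 1/50
  weight(W=3) = 1/120
Total weight = 1/50 + 1/120 = 17/600
P(W=1 | obs) = 1/50 / 17/600 = 12/17
P(W=3 | obs) = 1/120 / 17/600 = 5/17

P(W=1) = 12/17, P(W=3) = 5/17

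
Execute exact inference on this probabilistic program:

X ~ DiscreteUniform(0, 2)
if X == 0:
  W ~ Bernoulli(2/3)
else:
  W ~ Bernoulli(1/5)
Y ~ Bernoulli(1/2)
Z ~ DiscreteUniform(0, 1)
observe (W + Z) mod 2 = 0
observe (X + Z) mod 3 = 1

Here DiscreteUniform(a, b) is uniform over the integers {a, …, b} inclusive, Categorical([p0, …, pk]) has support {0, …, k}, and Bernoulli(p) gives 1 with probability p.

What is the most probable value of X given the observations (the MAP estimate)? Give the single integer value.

Enumerate traces; 4 have nonzero weight after conditioning:
  (X=0, W=1, Y=0, Z=1) weight 1/18
  (X=0, W=1, Y=1, Z=1) weight 1/18
  (X=1, W=0, Y=0, Z=0) weight 1/15
  (X=1, W=0, Y=1, Z=0) weight 1/15
Group by X:
  weight(X=0) = 1/9
  weight(X=1) = 2/15
Total weight = 1/9 + 2/15 = 11/45
P(X=0 | obs) = 1/9 / 11/45 = 5/11
P(X=1 | obs) = 2/15 / 11/45 = 6/11
argmax = 1

argmax_v P(X = v | obs) = 1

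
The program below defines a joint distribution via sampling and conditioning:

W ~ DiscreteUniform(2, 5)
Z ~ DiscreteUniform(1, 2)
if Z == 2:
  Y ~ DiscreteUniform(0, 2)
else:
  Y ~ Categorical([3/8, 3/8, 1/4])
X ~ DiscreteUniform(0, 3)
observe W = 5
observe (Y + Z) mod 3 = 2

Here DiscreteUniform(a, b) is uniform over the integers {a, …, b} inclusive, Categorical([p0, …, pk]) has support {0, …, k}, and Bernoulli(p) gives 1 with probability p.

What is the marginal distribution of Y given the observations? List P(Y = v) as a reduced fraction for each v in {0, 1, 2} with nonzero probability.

Enumerate traces; 8 have nonzero weight after conditioning:
  (W=5, Z=1, Y=1, X=0) weight 3/256
  (W=5, Z=1, Y=1, X=1) weight 3/256
  (W=5, Z=1, Y=1, X=2) weight 3/256
  (W=5, Z=1, Y=1, X=3) weight 3/256
  (W=5, Z=2, Y=0, X=0) weight 1/96
  (W=5, Z=2, Y=0, X=1) weight 1/96
  (W=5, Z=2, Y=0, X=2) weight 1/96
  (W=5, Z=2, Y=0, X=3) weight 1/96
Group by Y:
  weight(Y=0) = 1/24
  weight(Y=1) = 3/64
Total weight = 1/24 + 3/64 = 17/192
P(Y=0 | obs) = 1/24 / 17/192 = 8/17
P(Y=1 | obs) = 3/64 / 17/192 = 9/17

P(Y=0) = 8/17, P(Y=1) = 9/17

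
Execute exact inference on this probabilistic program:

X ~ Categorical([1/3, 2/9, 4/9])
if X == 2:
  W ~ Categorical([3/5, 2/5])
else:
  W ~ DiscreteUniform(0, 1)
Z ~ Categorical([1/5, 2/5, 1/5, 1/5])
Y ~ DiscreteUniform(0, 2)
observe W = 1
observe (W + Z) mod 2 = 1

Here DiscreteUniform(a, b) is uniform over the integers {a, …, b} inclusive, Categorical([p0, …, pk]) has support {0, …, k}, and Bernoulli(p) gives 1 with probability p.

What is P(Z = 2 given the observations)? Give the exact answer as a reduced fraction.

P(Z = 2 | obs) = 1/2

Enumerate traces; 18 have nonzero weight after conditioning:
  (X=0, W=1, Z=0, Y=0) weight 1/90
  (X=0, W=1, Z=0, Y=1) weight 1/90
  (X=0, W=1, Z=0, Y=2) weight 1/90
  (X=0, W=1, Z=2, Y=0) weight 1/90
  (X=0, W=1, Z=2, Y=1) weight 1/90
  (X=0, W=1, Z=2, Y=2) weight 1/90
  (X=1, W=1, Z=0, Y=0) weight 1/135
  (X=1, W=1, Z=0, Y=1) weight 1/135
  … 10 more
Group by Z:
  weight(Z=0) = 41/450
  weight(Z=2) = 41/450
Total weight = 41/450 + 41/450 = 41/225
P(Z=0 | obs) = 41/450 / 41/225 = 1/2
P(Z=2 | obs) = 41/450 / 41/225 = 1/2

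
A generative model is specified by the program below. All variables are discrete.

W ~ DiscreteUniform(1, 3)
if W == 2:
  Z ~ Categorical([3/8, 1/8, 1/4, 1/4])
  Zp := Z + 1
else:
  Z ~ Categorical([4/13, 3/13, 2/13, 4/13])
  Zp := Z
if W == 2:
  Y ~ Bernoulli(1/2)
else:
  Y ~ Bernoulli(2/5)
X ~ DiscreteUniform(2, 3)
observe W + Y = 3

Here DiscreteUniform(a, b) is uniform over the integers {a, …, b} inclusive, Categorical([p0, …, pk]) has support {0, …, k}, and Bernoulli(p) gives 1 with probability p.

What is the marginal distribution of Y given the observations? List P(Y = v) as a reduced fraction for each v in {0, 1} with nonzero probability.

Enumerate traces; 16 have nonzero weight after conditioning:
  (W=2, Z=0, Y=1, X=2) weight 1/32
  (W=2, Z=0, Y=1, X=3) weight 1/32
  (W=2, Z=1, Y=1, X=2) weight 1/96
  (W=2, Z=1, Y=1, X=3) weight 1/96
  (W=2, Z=2, Y=1, X=2) weight 1/48
  (W=2, Z=2, Y=1, X=3) weight 1/48
  (W=2, Z=3, Y=1, X=2) weight 1/48
  (W=2, Z=3, Y=1, X=3) weight 1/48
  (W=3, Z=0, Y=0, X=2) weight 2/65
  … 7 more
Group by Y:
  weight(Y=0) = 1/5
  weight(Y=1) = 1/6
Total weight = 1/5 + 1/6 = 11/30
P(Y=0 | obs) = 1/5 / 11/30 = 6/11
P(Y=1 | obs) = 1/6 / 11/30 = 5/11

P(Y=0) = 6/11, P(Y=1) = 5/11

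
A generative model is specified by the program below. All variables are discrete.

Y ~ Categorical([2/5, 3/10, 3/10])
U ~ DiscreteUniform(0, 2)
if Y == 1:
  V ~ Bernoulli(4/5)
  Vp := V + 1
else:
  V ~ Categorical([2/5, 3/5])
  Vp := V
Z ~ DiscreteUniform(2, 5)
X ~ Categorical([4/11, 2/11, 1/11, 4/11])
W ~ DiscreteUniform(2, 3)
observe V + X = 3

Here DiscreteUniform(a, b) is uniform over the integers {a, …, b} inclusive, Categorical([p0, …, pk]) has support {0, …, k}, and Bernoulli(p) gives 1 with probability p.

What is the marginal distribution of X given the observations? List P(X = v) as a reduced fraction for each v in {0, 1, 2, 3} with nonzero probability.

Enumerate traces; 144 have nonzero weight after conditioning:
  (Y=0, U=0, V=0, Z=2, X=3, W=2) weight 2/825
  (Y=0, U=0, V=0, Z=2, X=3, W=3) weight 2/825
  (Y=0, U=0, V=0, Z=3, X=3, W=2) weight 2/825
  (Y=0, U=0, V=0, Z=3, X=3, W=3) weight 2/825
  (Y=0, U=0, V=0, Z=4, X=3, W=2) weight 2/825
  (Y=0, U=0, V=0, Z=4, X=3, W=3) weight 2/825
  (Y=0, U=0, V=0, Z=5, X=3, W=2) weight 2/825
  (Y=0, U=0, V=0, Z=5, X=3, W=3) weight 2/825
  (Y=0, U=0, V=1, Z=2, X=2, W=2) weight 1/1100
  … 135 more
Group by X:
  weight(X=2) = 3/50
  weight(X=3) = 34/275
Total weight = 3/50 + 34/275 = 101/550
P(X=2 | obs) = 3/50 / 101/550 = 33/101
P(X=3 | obs) = 34/275 / 101/550 = 68/101

P(X=2) = 33/101, P(X=3) = 68/101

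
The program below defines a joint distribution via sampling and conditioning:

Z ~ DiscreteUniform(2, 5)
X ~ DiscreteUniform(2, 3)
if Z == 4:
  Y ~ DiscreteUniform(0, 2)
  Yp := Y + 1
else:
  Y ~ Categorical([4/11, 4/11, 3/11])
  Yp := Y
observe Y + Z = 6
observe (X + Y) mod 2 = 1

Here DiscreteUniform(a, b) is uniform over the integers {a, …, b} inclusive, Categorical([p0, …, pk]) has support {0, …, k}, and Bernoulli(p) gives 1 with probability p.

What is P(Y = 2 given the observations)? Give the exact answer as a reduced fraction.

Enumerate traces; 2 have nonzero weight after conditioning:
  (Z=4, X=3, Y=2) weight 1/24
  (Z=5, X=2, Y=1) weight 1/22
Group by Y:
  weight(Y=1) = 1/22
  weight(Y=2) = 1/24
Total weight = 1/22 + 1/24 = 23/264
P(Y=1 | obs) = 1/22 / 23/264 = 12/23
P(Y=2 | obs) = 1/24 / 23/264 = 11/23

P(Y = 2 | obs) = 11/23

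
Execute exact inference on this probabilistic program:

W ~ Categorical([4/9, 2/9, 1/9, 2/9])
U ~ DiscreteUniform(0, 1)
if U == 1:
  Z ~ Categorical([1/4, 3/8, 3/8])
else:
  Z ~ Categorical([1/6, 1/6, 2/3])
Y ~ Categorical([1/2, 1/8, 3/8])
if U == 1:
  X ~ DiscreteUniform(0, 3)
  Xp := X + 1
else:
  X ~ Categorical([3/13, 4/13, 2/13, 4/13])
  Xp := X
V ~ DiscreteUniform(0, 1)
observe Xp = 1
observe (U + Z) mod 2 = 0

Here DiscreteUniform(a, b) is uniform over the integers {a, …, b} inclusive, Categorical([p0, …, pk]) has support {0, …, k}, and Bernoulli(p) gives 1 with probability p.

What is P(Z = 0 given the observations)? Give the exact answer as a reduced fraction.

P(Z = 0 | obs) = 64/437

Enumerate traces; 72 have nonzero weight after conditioning:
  (W=0, U=0, Z=0, Y=0, X=1, V=0) weight 1/351
  (W=0, U=0, Z=0, Y=0, X=1, V=1) weight 1/351
  (W=0, U=0, Z=0, Y=1, X=1, V=0) weight 1/1404
  (W=0, U=0, Z=0, Y=1, X=1, V=1) weight 1/1404
  (W=0, U=0, Z=0, Y=2, X=1, V=0) weight 1/468
  (W=0, U=0, Z=0, Y=2, X=1, V=1) weight 1/468
  (W=0, U=0, Z=2, Y=0, X=1, V=0) weight 4/351
  (W=0, U=0, Z=2, Y=0, X=1, V=1) weight 4/351
  (W=0, U=1, Z=1, Y=0, X=0, V=0) weight 1/192
  … 63 more
Group by Z:
  weight(Z=0) = 1/39
  weight(Z=1) = 3/64
  weight(Z=2) = 4/39
Total weight = 1/39 + 3/64 + 4/39 = 437/2496
P(Z=0 | obs) = 1/39 / 437/2496 = 64/437
P(Z=1 | obs) = 3/64 / 437/2496 = 117/437
P(Z=2 | obs) = 4/39 / 437/2496 = 256/437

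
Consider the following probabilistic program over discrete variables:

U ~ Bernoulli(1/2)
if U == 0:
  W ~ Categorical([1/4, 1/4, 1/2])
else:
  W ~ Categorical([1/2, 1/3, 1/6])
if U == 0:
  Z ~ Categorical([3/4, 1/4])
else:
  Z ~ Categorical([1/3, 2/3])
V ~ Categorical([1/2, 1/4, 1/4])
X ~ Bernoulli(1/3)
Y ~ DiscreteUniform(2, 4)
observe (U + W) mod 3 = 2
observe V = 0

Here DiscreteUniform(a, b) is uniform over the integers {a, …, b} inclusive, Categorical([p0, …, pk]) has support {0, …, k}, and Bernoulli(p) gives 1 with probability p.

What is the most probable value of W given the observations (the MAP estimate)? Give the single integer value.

argmax_v P(W = v | obs) = 2

Enumerate traces; 24 have nonzero weight after conditioning:
  (U=0, W=2, Z=0, V=0, X=0, Y=2) weight 1/48
  (U=0, W=2, Z=0, V=0, X=0, Y=3) weight 1/48
  (U=0, W=2, Z=0, V=0, X=0, Y=4) weight 1/48
  (U=0, W=2, Z=0, V=0, X=1, Y=2) weight 1/96
  (U=0, W=2, Z=0, V=0, X=1, Y=3) weight 1/96
  (U=0, W=2, Z=0, V=0, X=1, Y=4) weight 1/96
  (U=0, W=2, Z=1, V=0, X=0, Y=2) weight 1/144
  (U=0, W=2, Z=1, V=0, X=0, Y=3) weight 1/144
  (U=1, W=1, Z=0, V=0, X=0, Y=2) weight 1/162
  … 15 more
Group by W:
  weight(W=1) = 1/12
  weight(W=2) = 1/8
Total weight = 1/12 + 1/8 = 5/24
P(W=1 | obs) = 1/12 / 5/24 = 2/5
P(W=2 | obs) = 1/8 / 5/24 = 3/5
argmax = 2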